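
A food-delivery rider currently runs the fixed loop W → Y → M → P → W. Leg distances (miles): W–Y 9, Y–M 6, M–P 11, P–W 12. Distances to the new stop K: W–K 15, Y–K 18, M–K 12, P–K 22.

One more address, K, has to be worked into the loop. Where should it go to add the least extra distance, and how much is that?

Insertion cost between consecutive stops i–j is d(i,K) + d(K,j) − d(i,j):
  between W and Y: 15 + 18 − 9 = 24
  between Y and M: 18 + 12 − 6 = 24
  between M and P: 12 + 22 − 11 = 23
  between P and W: 22 + 15 − 12 = 25
Cheapest insertion is between M and P, adding 23.
New total = 38 + 23 = 61.

+23 miles — insert K between M and P.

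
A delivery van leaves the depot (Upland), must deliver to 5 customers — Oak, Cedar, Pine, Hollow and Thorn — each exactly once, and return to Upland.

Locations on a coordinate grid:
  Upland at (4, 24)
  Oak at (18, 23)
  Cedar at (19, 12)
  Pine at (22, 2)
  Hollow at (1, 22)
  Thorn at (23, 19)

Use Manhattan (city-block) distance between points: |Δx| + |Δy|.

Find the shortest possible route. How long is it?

With 5 stops there are 5!/2 = 60 distinct round trips (a route and its reverse cost the same).
Upland - Oak - Cedar - Pine - Hollow - Thorn - Upland: 15+12+13+41+25+24 = 130
Upland - Oak - Cedar - Pine - Thorn - Hollow - Upland: 15+12+13+18+25+5 = 88
Upland - Oak - Cedar - Hollow - Pine - Thorn - Upland: 15+12+28+41+18+24 = 138
Upland - Oak - Cedar - Hollow - Thorn - Pine - Upland: 15+12+28+25+18+40 = 138
Upland - Oak - Cedar - Thorn - Pine - Hollow - Upland: 15+12+11+18+41+5 = 102
Upland - Oak - Cedar - Thorn - Hollow - Pine - Upland: 15+12+11+25+41+40 = 144
Upland - Oak - Pine - Cedar - Hollow - Thorn - Upland: 15+25+13+28+25+24 = 130
Upland - Oak - Pine - Cedar - Thorn - Hollow - Upland: 15+25+13+11+25+5 = 94
Upland - Oak - Pine - Hollow - Cedar - Thorn - Upland: 15+25+41+28+11+24 = 144
Upland - Oak - Pine - Hollow - Thorn - Cedar - Upland: 15+25+41+25+11+27 = 144
Upland - Oak - Pine - Thorn - Cedar - Hollow - Upland: 15+25+18+11+28+5 = 102
Upland - Oak - Pine - Thorn - Hollow - Cedar - Upland: 15+25+18+25+28+27 = 138
Upland - Oak - Hollow - Cedar - Pine - Thorn - Upland: 15+18+28+13+18+24 = 116
Upland - Oak - Hollow - Cedar - Thorn - Pine - Upland: 15+18+28+11+18+40 = 130
… (46 more)
The minimum is 88.
One optimal route: Upland → Oak → Cedar → Pine → Thorn → Hollow → Upland (or its reverse).

Shortest round trip = 88.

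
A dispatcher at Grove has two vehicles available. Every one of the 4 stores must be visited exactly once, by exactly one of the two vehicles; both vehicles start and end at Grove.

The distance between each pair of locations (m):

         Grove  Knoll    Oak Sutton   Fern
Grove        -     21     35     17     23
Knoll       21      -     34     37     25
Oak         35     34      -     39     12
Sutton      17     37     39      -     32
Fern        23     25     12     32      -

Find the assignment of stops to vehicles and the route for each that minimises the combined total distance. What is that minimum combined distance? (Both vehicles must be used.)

Try each way of splitting the stops between the two vehicles (each non-empty) and, for each split, find the best tour for each vehicle:
  {Knoll} + {Oak, Sutton, Fern}: 42 + 91 = 133
  {Oak} + {Knoll, Sutton, Fern}: 70 + 95 = 165
  {Knoll, Oak} + {Sutton, Fern}: 90 + 72 = 162
  {Sutton} + {Knoll, Oak, Fern}: 34 + 90 = 124
  {Knoll, Sutton} + {Oak, Fern}: 75 + 70 = 145
  {Oak, Sutton} + {Knoll, Fern}: 91 + 69 = 160
  … (7 splits in total)
Best: vehicle 1 Grove → Sutton → Grove = 34; vehicle 2 Grove → Knoll → Oak → Fern → Grove = 90; combined 124.

Minimum combined distance: 124 m.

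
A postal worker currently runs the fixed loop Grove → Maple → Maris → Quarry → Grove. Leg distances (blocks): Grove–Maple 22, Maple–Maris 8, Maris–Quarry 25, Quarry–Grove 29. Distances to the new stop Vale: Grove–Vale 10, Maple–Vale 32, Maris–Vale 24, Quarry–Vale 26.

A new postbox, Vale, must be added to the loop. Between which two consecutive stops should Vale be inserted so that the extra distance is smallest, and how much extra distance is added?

Insertion cost between consecutive stops i–j is d(i,Vale) + d(Vale,j) − d(i,j):
  between Grove and Maple: 10 + 32 − 22 = 20
  between Maple and Maris: 32 + 24 − 8 = 48
  between Maris and Quarry: 24 + 26 − 25 = 25
  between Quarry and Grove: 26 + 10 − 29 = 7
Cheapest insertion is between Quarry and Grove, adding 7.
New total = 84 + 7 = 91.

+7 blocks — insert Vale between Quarry and Grove.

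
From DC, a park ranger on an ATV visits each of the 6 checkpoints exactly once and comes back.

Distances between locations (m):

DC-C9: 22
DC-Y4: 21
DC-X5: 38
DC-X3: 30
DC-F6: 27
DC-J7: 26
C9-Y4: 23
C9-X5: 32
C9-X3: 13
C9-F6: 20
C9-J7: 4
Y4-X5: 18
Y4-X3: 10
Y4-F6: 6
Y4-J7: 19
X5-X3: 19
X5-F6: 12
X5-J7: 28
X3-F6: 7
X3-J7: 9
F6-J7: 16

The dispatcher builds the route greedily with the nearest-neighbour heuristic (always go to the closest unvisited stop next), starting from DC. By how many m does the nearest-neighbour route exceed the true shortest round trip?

The nearest-neighbour route is 24 m longer than optimal.

From DC: Y4=21, C9=22, J7=26, F6=27, X3=30, X5=38 → choose Y4 (21).
From Y4: F6=6, X3=10, X5=18, J7=19, C9=23 → choose F6 (6).
From F6: X3=7, X5=12, J7=16, C9=20 → choose X3 (7).
From X3: J7=9, C9=13, X5=19 → choose J7 (9).
From J7: C9=4, X5=28 → choose C9 (4).
From C9: X5=32 → choose X5 (32).
NN route DC → Y4 → F6 → X3 → J7 → C9 → X5 → DC costs 117.
Optimal: DC → C9 → J7 → X3 → X5 → F6 → Y4 → DC costs 93 (by enumerating all 360 distinct tours).
Excess = 117 − 93 = 24.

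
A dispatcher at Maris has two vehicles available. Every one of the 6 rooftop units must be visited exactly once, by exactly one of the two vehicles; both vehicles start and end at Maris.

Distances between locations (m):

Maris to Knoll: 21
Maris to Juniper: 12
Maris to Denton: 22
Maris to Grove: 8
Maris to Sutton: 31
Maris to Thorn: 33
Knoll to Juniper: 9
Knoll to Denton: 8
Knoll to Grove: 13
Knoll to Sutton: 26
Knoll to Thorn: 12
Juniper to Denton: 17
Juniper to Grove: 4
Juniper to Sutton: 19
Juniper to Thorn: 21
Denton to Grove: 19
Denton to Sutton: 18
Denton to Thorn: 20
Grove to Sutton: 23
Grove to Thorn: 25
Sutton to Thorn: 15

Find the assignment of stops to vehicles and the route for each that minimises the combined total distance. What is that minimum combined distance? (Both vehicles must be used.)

Try each way of splitting the stops between the two vehicles (each non-empty) and, for each split, find the best tour for each vehicle:
  {Knoll} + {Juniper, Denton, Grove, Sutton, Thorn}: 42 + 88 = 130
  {Juniper} + {Knoll, Denton, Grove, Sutton, Thorn}: 24 + 88 = 112
  {Knoll, Juniper} + {Denton, Grove, Sutton, Thorn}: 42 + 88 = 130
  {Denton} + {Knoll, Juniper, Grove, Sutton, Thorn}: 44 + 79 = 123
  {Knoll, Denton} + {Juniper, Grove, Sutton, Thorn}: 51 + 79 = 130
  {Juniper, Denton} + {Knoll, Grove, Sutton, Thorn}: 51 + 79 = 130
  … (31 splits in total)
  {Grove} + {Knoll, Juniper, Denton, Sutton, Thorn}: 16 + 88 = 104  ← best
Best: vehicle 1 Maris → Grove → Maris = 16; vehicle 2 Maris → Juniper → Knoll → Thorn → Sutton → Denton → Maris = 88; combined 104.

104 m — the smallest possible combined total.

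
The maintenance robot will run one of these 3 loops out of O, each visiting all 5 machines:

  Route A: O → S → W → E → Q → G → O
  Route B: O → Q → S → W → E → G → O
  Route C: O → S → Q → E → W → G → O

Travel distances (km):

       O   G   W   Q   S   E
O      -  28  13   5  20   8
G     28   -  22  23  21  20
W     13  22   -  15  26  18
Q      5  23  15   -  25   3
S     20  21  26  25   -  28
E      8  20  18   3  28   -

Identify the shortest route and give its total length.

116 km — Route C is the shortest.

Route A: 20 + 26 + 18 + 3 + 23 + 28 = 118
Route B: 5 + 25 + 26 + 18 + 20 + 28 = 122
Route C: 20 + 25 + 3 + 18 + 22 + 28 = 116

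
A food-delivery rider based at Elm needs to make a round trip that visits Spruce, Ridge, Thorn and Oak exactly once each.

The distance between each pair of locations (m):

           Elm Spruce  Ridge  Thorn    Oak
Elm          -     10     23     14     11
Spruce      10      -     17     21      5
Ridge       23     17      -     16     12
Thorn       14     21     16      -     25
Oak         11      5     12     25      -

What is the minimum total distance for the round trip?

57 m — the shortest possible round trip.

Elm-Spruce-Ridge-Thorn-Oak-Elm: 10+17+16+25+11 = 79
Elm-Spruce-Ridge-Oak-Thorn-Elm: 10+17+12+25+14 = 78
Elm-Spruce-Thorn-Ridge-Oak-Elm: 10+21+16+12+11 = 70
Elm-Spruce-Thorn-Oak-Ridge-Elm: 10+21+25+12+23 = 91
Elm-Spruce-Oak-Ridge-Thorn-Elm: 10+5+12+16+14 = 57
Elm-Spruce-Oak-Thorn-Ridge-Elm: 10+5+25+16+23 = 79
Elm-Ridge-Spruce-Thorn-Oak-Elm: 23+17+21+25+11 = 97
Elm-Ridge-Spruce-Oak-Thorn-Elm: 23+17+5+25+14 = 84
Elm-Ridge-Thorn-Spruce-Oak-Elm: 23+16+21+5+11 = 76
Elm-Ridge-Oak-Spruce-Thorn-Elm: 23+12+5+21+14 = 75
Elm-Thorn-Spruce-Ridge-Oak-Elm: 14+21+17+12+11 = 75
Elm-Thorn-Ridge-Spruce-Oak-Elm: 14+16+17+5+11 = 63
The minimum is 57.
One optimal route: Elm → Spruce → Oak → Ridge → Thorn → Elm (or its reverse).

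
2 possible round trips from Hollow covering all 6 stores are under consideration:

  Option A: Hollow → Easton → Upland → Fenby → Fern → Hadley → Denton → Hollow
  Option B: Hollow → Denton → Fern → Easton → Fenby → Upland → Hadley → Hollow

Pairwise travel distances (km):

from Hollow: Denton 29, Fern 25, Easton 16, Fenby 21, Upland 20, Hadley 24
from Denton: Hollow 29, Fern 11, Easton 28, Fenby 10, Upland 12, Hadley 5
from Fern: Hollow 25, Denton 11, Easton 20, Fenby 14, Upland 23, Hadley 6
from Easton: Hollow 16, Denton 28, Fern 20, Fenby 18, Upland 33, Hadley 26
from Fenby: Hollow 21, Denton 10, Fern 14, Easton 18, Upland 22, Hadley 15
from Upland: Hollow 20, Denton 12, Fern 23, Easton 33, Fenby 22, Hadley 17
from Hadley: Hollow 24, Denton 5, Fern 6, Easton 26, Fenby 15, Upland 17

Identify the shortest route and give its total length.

Option A: 16 + 33 + 22 + 14 + 6 + 5 + 29 = 125
Option B: 29 + 11 + 20 + 18 + 22 + 17 + 24 = 141

Shortest is Option A, total 125 km.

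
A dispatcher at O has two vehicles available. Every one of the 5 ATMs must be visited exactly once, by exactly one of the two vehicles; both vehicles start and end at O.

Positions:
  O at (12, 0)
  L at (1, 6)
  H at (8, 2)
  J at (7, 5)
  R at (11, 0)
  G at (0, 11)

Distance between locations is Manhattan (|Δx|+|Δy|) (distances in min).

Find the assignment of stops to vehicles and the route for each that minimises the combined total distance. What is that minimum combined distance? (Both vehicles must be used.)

There are 2^4 − 1 = 15 ways to divide the 5 stops into two non-empty groups. For each, the best each vehicle can do is its own shortest tour through its group:
  {L} + {H, J, R, G}: 34 + 46 = 80
  {H} + {L, J, R, G}: 12 + 46 = 58
  {L, H} + {J, R, G}: 34 + 46 = 80
  {J} + {L, H, R, G}: 20 + 46 = 66
  {L, J} + {H, R, G}: 34 + 46 = 80
  {H, J} + {L, R, G}: 20 + 46 = 66
  … (15 splits in total)
  {R} + {L, H, J, G}: 2 + 46 = 48  ← best
Best: vehicle 1 O → R → O = 2; vehicle 2 O → L → G → J → H → O = 46; combined 48.

48 min — the smallest possible combined total.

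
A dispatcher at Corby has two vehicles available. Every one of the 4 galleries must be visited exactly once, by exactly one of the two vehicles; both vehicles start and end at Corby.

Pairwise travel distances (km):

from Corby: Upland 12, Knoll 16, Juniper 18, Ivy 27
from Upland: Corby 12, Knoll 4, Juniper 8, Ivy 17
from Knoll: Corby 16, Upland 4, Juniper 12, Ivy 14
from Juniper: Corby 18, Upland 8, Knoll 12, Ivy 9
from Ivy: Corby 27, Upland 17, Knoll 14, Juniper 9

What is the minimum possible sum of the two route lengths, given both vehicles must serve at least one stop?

Check every non-empty split of the stops between the two vehicles; for each half take its own optimal tour:
  {Upland} + {Knoll, Juniper, Ivy}: 24 + 57 = 81
  {Knoll} + {Upland, Juniper, Ivy}: 32 + 56 = 88
  {Upland, Knoll} + {Juniper, Ivy}: 32 + 54 = 86
  {Juniper} + {Upland, Knoll, Ivy}: 36 + 57 = 93
  {Upland, Juniper} + {Knoll, Ivy}: 38 + 57 = 95
  {Knoll, Juniper} + {Upland, Ivy}: 46 + 56 = 102
  … (7 splits in total)
Best: vehicle 1 Corby → Upland → Corby = 24; vehicle 2 Corby → Knoll → Ivy → Juniper → Corby = 57; combined 81.

81 km — the smallest possible combined total.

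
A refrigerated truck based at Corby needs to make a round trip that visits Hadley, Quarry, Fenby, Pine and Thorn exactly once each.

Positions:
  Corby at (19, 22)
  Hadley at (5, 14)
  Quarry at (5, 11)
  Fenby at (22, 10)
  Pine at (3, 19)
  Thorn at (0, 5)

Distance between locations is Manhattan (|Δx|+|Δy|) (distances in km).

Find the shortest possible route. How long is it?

Corby - Hadley - Quarry - Fenby - Pine - Thorn - Corby: 22+3+18+28+17+36 = 124
Corby - Hadley - Quarry - Fenby - Thorn - Pine - Corby: 22+3+18+27+17+19 = 106
Corby - Hadley - Quarry - Pine - Fenby - Thorn - Corby: 22+3+10+28+27+36 = 126
Corby - Hadley - Quarry - Pine - Thorn - Fenby - Corby: 22+3+10+17+27+15 = 94
Corby - Hadley - Quarry - Thorn - Fenby - Pine - Corby: 22+3+11+27+28+19 = 110
Corby - Hadley - Quarry - Thorn - Pine - Fenby - Corby: 22+3+11+17+28+15 = 96
Corby - Hadley - Fenby - Quarry - Pine - Thorn - Corby: 22+21+18+10+17+36 = 124
Corby - Hadley - Fenby - Quarry - Thorn - Pine - Corby: 22+21+18+11+17+19 = 108
Corby - Hadley - Fenby - Pine - Quarry - Thorn - Corby: 22+21+28+10+11+36 = 128
Corby - Hadley - Fenby - Pine - Thorn - Quarry - Corby: 22+21+28+17+11+25 = 124
Corby - Hadley - Fenby - Thorn - Quarry - Pine - Corby: 22+21+27+11+10+19 = 110
Corby - Hadley - Fenby - Thorn - Pine - Quarry - Corby: 22+21+27+17+10+25 = 122
Corby - Hadley - Pine - Quarry - Fenby - Thorn - Corby: 22+7+10+18+27+36 = 120
Corby - Hadley - Pine - Quarry - Thorn - Fenby - Corby: 22+7+10+11+27+15 = 92
… (46 more)
Corby - Fenby - Thorn - Quarry - Hadley - Pine - Corby: 15+27+11+3+7+19 = 82  ← best
The minimum is 82.
One optimal route: Corby → Fenby → Thorn → Quarry → Hadley → Pine → Corby (or its reverse).

82 km — the shortest possible round trip.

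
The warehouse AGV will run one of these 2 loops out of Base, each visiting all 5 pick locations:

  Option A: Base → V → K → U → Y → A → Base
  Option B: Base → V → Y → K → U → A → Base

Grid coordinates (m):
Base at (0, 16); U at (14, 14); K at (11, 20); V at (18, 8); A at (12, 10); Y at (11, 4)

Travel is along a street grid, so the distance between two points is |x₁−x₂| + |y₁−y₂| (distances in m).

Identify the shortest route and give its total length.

Option A: 26 + 19 + 9 + 13 + 7 + 18 = 92
Option B: 26 + 11 + 16 + 9 + 6 + 18 = 86

Shortest is Option B, total 86 m.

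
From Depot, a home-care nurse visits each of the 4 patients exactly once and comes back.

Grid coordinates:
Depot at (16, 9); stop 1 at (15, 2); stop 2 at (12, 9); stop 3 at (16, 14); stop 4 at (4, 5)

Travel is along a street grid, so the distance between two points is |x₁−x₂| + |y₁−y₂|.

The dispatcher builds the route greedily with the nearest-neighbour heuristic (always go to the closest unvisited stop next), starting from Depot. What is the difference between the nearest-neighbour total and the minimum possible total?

8 longer than the optimal tour.

Depot: stop 2=4, stop 3=5, stop 1=8, stop 4=16 ⇒ stop 2
stop 2: stop 3=9, stop 1=10, stop 4=12 ⇒ stop 3
stop 3: stop 1=13, stop 4=21 ⇒ stop 1
stop 1: stop 4=14 ⇒ stop 4
NN route Depot → stop 2 → stop 3 → stop 1 → stop 4 → Depot costs 56.
Optimal: Depot → stop 1 → stop 4 → stop 2 → stop 3 → Depot costs 48 (by enumerating all 12 distinct tours).
Excess = 56 − 48 = 8.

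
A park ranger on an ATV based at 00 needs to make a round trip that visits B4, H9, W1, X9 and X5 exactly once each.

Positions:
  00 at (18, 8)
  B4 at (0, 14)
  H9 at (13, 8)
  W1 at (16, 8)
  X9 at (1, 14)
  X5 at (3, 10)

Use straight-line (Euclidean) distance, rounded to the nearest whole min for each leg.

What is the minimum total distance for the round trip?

There are 60 distinct closed tours to check (reversals are equivalent).
00→B4→H9→W1→X9→X5→00: 19+14+3+16+4+15 = 71
00→B4→H9→W1→X5→X9→00: 19+14+3+13+4+18 = 71
00→B4→H9→X9→W1→X5→00: 19+14+13+16+13+15 = 90
00→B4→H9→X9→X5→W1→00: 19+14+13+4+13+2 = 65
00→B4→H9→X5→W1→X9→00: 19+14+10+13+16+18 = 90
00→B4→H9→X5→X9→W1→00: 19+14+10+4+16+2 = 65
00→B4→W1→H9→X9→X5→00: 19+17+3+13+4+15 = 71
00→B4→W1→H9→X5→X9→00: 19+17+3+10+4+18 = 71
00→B4→W1→X9→H9→X5→00: 19+17+16+13+10+15 = 90
00→B4→W1→X9→X5→H9→00: 19+17+16+4+10+5 = 71
00→B4→W1→X5→H9→X9→00: 19+17+13+10+13+18 = 90
00→B4→W1→X5→X9→H9→00: 19+17+13+4+13+5 = 71
00→B4→X9→H9→W1→X5→00: 19+1+13+3+13+15 = 64
00→B4→X9→H9→X5→W1→00: 19+1+13+10+13+2 = 58
… (46 more)
00→B4→X9→X5→H9→W1→00: 19+1+4+10+3+2 = 39  ← best
The minimum is 39.
One optimal route: 00 → B4 → X9 → X5 → H9 → W1 → 00 (or its reverse).

Shortest round trip = 39 min.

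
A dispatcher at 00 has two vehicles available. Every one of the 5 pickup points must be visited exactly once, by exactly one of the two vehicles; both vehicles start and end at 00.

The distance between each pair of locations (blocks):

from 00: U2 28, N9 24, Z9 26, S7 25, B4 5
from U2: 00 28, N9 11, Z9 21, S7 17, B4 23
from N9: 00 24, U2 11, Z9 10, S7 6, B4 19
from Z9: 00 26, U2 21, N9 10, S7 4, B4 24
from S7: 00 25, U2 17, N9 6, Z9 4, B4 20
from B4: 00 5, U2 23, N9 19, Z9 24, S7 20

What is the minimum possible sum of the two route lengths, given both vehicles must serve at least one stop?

There are 2^4 − 1 = 15 ways to divide the 5 stops into two non-empty groups. For each, the best each vehicle can do is its own shortest tour through its group:
  {U2} + {N9, Z9, S7, B4}: 56 + 60 = 116
  {N9} + {U2, Z9, S7, B4}: 48 + 75 = 123
  {U2, N9} + {Z9, S7, B4}: 63 + 55 = 118
  {Z9} + {U2, N9, S7, B4}: 52 + 70 = 122
  {U2, Z9} + {N9, S7, B4}: 75 + 55 = 130
  {N9, Z9} + {U2, S7, B4}: 60 + 70 = 130
  … (15 splits in total)
  {U2, N9, Z9, S7} + {B4}: 75 + 10 = 85  ← best
Best: vehicle 1 00 → U2 → N9 → S7 → Z9 → 00 = 75; vehicle 2 00 → B4 → 00 = 10; combined 85.

Minimum combined distance: 85 blocks.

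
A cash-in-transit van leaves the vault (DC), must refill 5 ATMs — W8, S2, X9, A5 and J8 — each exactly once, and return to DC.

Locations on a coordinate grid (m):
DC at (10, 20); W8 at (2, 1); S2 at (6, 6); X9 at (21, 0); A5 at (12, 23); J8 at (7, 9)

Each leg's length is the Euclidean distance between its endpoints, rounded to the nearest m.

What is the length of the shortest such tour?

Shortest round trip = 68 m.

DC→W8→S2→X9→A5→J8→DC: 21+6+16+25+15+11 = 94
DC→W8→S2→X9→J8→A5→DC: 21+6+16+17+15+4 = 79
DC→W8→S2→A5→X9→J8→DC: 21+6+18+25+17+11 = 98
DC→W8→S2→A5→J8→X9→DC: 21+6+18+15+17+23 = 100
DC→W8→S2→J8→X9→A5→DC: 21+6+3+17+25+4 = 76
DC→W8→S2→J8→A5→X9→DC: 21+6+3+15+25+23 = 93
DC→W8→X9→S2→A5→J8→DC: 21+19+16+18+15+11 = 100
DC→W8→X9→S2→J8→A5→DC: 21+19+16+3+15+4 = 78
DC→W8→X9→A5→S2→J8→DC: 21+19+25+18+3+11 = 97
DC→W8→X9→A5→J8→S2→DC: 21+19+25+15+3+15 = 98
DC→W8→X9→J8→S2→A5→DC: 21+19+17+3+18+4 = 82
DC→W8→X9→J8→A5→S2→DC: 21+19+17+15+18+15 = 105
DC→W8→A5→S2→X9→J8→DC: 21+24+18+16+17+11 = 107
DC→W8→A5→S2→J8→X9→DC: 21+24+18+3+17+23 = 106
… (46 more)
DC→A5→X9→W8→S2→J8→DC: 4+25+19+6+3+11 = 68  ← best
The minimum is 68.
One optimal route: DC → A5 → X9 → W8 → S2 → J8 → DC (or its reverse).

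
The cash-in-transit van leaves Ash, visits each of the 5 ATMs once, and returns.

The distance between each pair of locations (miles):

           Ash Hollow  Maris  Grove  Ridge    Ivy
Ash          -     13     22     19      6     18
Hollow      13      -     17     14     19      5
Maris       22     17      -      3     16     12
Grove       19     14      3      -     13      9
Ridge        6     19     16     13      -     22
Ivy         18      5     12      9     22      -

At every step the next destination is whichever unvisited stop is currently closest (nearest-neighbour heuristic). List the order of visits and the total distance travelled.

From Ash: distances to unvisited — Ridge=6, Hollow=13, Ivy=18, Grove=19, Maris=22. Nearest is Ridge (6).
From Ridge: distances to unvisited — Grove=13, Maris=16, Hollow=19, Ivy=22. Nearest is Grove (13).
From Grove: distances to unvisited — Maris=3, Ivy=9, Hollow=14. Nearest is Maris (3).
From Maris: distances to unvisited — Ivy=12, Hollow=17. Nearest is Ivy (12).
From Ivy: distances to unvisited — Hollow=5. Nearest is Hollow (5).
Return Hollow→Ash: 13.
Total = 6 + 13 + 3 + 12 + 5 + 13 = 52.

Total distance 52 miles via the nearest-neighbour route Ash → Ridge → Grove → Maris → Ivy → Hollow → Ash.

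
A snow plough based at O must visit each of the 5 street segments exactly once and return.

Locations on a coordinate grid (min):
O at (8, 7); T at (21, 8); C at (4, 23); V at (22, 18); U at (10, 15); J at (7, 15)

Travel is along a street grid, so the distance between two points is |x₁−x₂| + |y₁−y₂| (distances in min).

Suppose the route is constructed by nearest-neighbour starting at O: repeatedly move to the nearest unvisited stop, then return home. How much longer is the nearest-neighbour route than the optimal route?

The nearest-neighbour route is 2 min longer than optimal.

From O: J=9, U=10, T=14, C=20, V=25 → choose J (9).
From J: U=3, C=11, V=18, T=21 → choose U (3).
From U: C=14, V=15, T=18 → choose C (14).
From C: V=23, T=32 → choose V (23).
From V: T=11 → choose T (11).
NN route O → J → U → C → V → T → O costs 74.
Optimal: O → T → V → C → J → U → O costs 72 (by enumerating all 60 distinct tours).
Excess = 74 − 72 = 2.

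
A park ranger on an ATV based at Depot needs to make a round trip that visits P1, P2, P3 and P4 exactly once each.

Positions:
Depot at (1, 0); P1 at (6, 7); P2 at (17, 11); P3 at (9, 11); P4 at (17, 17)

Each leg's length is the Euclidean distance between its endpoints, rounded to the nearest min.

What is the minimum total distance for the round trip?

Depot-P1-P2-P3-P4-Depot: 9+12+8+10+23 = 62
Depot-P1-P2-P4-P3-Depot: 9+12+6+10+14 = 51
Depot-P1-P3-P2-P4-Depot: 9+5+8+6+23 = 51
Depot-P1-P3-P4-P2-Depot: 9+5+10+6+19 = 49
Depot-P1-P4-P2-P3-Depot: 9+15+6+8+14 = 52
Depot-P1-P4-P3-P2-Depot: 9+15+10+8+19 = 61
Depot-P2-P1-P3-P4-Depot: 19+12+5+10+23 = 69
Depot-P2-P1-P4-P3-Depot: 19+12+15+10+14 = 70
Depot-P2-P3-P1-P4-Depot: 19+8+5+15+23 = 70
Depot-P2-P4-P1-P3-Depot: 19+6+15+5+14 = 59
Depot-P3-P1-P2-P4-Depot: 14+5+12+6+23 = 60
Depot-P3-P2-P1-P4-Depot: 14+8+12+15+23 = 72
The minimum is 49.
One optimal route: Depot → P1 → P3 → P4 → P2 → Depot (or its reverse).

Shortest round trip = 49 min.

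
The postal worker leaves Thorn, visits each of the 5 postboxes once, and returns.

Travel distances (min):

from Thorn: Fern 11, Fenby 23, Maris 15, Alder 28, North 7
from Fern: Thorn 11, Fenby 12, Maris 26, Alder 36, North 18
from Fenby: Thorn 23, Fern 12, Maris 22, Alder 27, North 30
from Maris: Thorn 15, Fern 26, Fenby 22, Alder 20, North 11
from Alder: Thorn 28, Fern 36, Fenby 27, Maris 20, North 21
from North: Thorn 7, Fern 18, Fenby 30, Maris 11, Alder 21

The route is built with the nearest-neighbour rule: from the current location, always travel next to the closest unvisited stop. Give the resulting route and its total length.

Total distance 88 min via the nearest-neighbour route Thorn → North → Maris → Alder → Fenby → Fern → Thorn.

Thorn → [North:7 / Fern:11 / Maris:15 / Fenby:23 / Alder:28] → North (7)
North → [Maris:11 / Fern:18 / Alder:21 / Fenby:30] → Maris (11)
Maris → [Alder:20 / Fenby:22 / Fern:26] → Alder (20)
Alder → [Fenby:27 / Fern:36] → Fenby (27)
Fenby → [Fern:12] → Fern (12)
Return Fern→Thorn: 11.
Total = 7 + 11 + 20 + 27 + 12 + 11 = 88.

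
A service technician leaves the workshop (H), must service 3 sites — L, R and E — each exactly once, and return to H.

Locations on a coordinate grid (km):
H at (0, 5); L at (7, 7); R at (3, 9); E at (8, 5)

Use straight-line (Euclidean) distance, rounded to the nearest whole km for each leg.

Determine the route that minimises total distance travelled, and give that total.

With 3 stops there are 3!/2 = 3 distinct round trips (a route and its reverse cost the same).
H-L-R-E-H: 7+4+6+8 = 25
H-L-E-R-H: 7+2+6+5 = 20
H-R-L-E-H: 5+4+2+8 = 19
The minimum is 19.
One optimal route: H → R → L → E → H (or its reverse).

19 km — the shortest possible round trip.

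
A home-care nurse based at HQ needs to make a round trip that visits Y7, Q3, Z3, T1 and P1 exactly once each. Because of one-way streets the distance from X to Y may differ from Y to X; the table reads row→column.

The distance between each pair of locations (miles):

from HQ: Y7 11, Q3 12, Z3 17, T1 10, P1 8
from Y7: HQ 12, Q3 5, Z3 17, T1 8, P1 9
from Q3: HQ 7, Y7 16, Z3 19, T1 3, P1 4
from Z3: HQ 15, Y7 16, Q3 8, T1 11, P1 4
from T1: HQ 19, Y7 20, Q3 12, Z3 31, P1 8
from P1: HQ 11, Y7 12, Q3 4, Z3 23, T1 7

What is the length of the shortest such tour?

Minimum total distance: 58 miles.

HQ → Y7 → Q3 → Z3 → T1 → P1 → HQ: 11+5+19+11+8+11 = 65
HQ → Y7 → Q3 → Z3 → P1 → T1 → HQ: 11+5+19+4+7+19 = 65
HQ → Y7 → Q3 → T1 → Z3 → P1 → HQ: 11+5+3+31+4+11 = 65
HQ → Y7 → Q3 → T1 → P1 → Z3 → HQ: 11+5+3+8+23+15 = 65
HQ → Y7 → Q3 → P1 → Z3 → T1 → HQ: 11+5+4+23+11+19 = 73
HQ → Y7 → Q3 → P1 → T1 → Z3 → HQ: 11+5+4+7+31+15 = 73
HQ → Y7 → Z3 → Q3 → T1 → P1 → HQ: 11+17+8+3+8+11 = 58
HQ → Y7 → Z3 → Q3 → P1 → T1 → HQ: 11+17+8+4+7+19 = 66
HQ → Y7 → Z3 → T1 → Q3 → P1 → HQ: 11+17+11+12+4+11 = 66
HQ → Y7 → Z3 → T1 → P1 → Q3 → HQ: 11+17+11+8+4+7 = 58
HQ → Y7 → Z3 → P1 → Q3 → T1 → HQ: 11+17+4+4+3+19 = 58
HQ → Y7 → Z3 → P1 → T1 → Q3 → HQ: 11+17+4+7+12+7 = 58
HQ → Y7 → T1 → Q3 → Z3 → P1 → HQ: 11+8+12+19+4+11 = 65
HQ → Y7 → T1 → Q3 → P1 → Z3 → HQ: 11+8+12+4+23+15 = 73
… (106 more)
The minimum is 58.
One optimal route: HQ → Y7 → Z3 → Q3 → T1 → P1 → HQ.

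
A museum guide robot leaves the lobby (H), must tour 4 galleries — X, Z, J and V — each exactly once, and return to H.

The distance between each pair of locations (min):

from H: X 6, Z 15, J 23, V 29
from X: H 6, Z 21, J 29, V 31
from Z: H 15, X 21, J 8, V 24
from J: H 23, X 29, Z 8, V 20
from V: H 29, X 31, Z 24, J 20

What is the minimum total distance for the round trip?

H→X→Z→J→V→H: 6+21+8+20+29 = 84
H→X→Z→V→J→H: 6+21+24+20+23 = 94
H→X→J→Z→V→H: 6+29+8+24+29 = 96
H→X→J→V→Z→H: 6+29+20+24+15 = 94
H→X→V→Z→J→H: 6+31+24+8+23 = 92
H→X→V→J→Z→H: 6+31+20+8+15 = 80
H→Z→X→J→V→H: 15+21+29+20+29 = 114
H→Z→X→V→J→H: 15+21+31+20+23 = 110
H→Z→J→X→V→H: 15+8+29+31+29 = 112
H→Z→V→X→J→H: 15+24+31+29+23 = 122
H→J→X→Z→V→H: 23+29+21+24+29 = 126
H→J→Z→X→V→H: 23+8+21+31+29 = 112
The minimum is 80.
One optimal route: H → X → V → J → Z → H (or its reverse).

80 min — the shortest possible round trip.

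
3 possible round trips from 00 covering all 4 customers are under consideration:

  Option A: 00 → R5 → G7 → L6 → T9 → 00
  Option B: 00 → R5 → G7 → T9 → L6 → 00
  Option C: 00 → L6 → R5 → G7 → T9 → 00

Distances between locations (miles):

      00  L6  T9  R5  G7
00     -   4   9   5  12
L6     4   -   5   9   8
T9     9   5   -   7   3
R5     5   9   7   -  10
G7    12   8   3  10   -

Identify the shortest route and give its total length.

Option A: 5 + 10 + 8 + 5 + 9 = 37
Option B: 5 + 10 + 3 + 5 + 4 = 27
Option C: 4 + 9 + 10 + 3 + 9 = 35

Shortest is Option B, total 27 miles.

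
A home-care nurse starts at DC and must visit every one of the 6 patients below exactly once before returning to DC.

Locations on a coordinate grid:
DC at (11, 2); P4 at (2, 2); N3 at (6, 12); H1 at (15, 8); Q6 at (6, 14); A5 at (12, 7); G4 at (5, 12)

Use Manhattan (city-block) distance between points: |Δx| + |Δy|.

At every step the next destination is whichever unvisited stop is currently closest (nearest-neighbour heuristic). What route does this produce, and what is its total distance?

At DC the remaining stops are A5 6, P4 9, H1 10, N3 15, G4 16, Q6 17; go to A5.
At A5 the remaining stops are H1 4, N3 11, G4 12, Q6 13, P4 15; go to H1.
At H1 the remaining stops are N3 13, G4 14, Q6 15, P4 19; go to N3.
At N3 the remaining stops are G4 1, Q6 2, P4 14; go to G4.
At G4 the remaining stops are Q6 3, P4 13; go to Q6.
At Q6 the remaining stops are P4 16; go to P4.
Return P4→DC: 9.
Total = 6 + 4 + 13 + 1 + 3 + 16 + 9 = 52.

52 along DC → A5 → H1 → N3 → G4 → Q6 → P4 → DC.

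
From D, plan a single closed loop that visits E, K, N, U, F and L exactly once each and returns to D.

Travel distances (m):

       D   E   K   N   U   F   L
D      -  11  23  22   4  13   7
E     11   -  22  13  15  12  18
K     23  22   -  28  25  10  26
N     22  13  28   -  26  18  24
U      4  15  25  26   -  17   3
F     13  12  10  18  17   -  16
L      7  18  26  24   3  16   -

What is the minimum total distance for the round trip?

D - E - K - N - U - F - L - D: 11+22+28+26+17+16+7 = 127
D - E - K - N - U - L - F - D: 11+22+28+26+3+16+13 = 119
D - E - K - N - F - U - L - D: 11+22+28+18+17+3+7 = 106
D - E - K - N - F - L - U - D: 11+22+28+18+16+3+4 = 102
D - E - K - N - L - U - F - D: 11+22+28+24+3+17+13 = 118
D - E - K - N - L - F - U - D: 11+22+28+24+16+17+4 = 122
D - E - K - U - N - F - L - D: 11+22+25+26+18+16+7 = 125
D - E - K - U - N - L - F - D: 11+22+25+26+24+16+13 = 137
… (352 more)
D - E - N - K - F - L - U - D: 11+13+28+10+16+3+4 = 85  ← best
The minimum is 85.
One optimal route: D → E → N → K → F → L → U → D (or its reverse).

85 m — the shortest possible round trip.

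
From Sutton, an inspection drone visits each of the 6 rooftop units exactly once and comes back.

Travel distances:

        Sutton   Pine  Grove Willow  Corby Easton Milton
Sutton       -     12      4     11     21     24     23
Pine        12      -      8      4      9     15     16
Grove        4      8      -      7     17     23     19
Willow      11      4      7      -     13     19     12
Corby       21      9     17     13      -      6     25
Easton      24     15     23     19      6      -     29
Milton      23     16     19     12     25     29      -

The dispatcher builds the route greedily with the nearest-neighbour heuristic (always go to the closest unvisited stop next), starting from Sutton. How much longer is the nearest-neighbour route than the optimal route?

Sutton: Grove=4, Willow=11, Pine=12, Corby=21, Milton=23, Easton=24 ⇒ Grove
Grove: Willow=7, Pine=8, Corby=17, Milton=19, Easton=23 ⇒ Willow
Willow: Pine=4, Milton=12, Corby=13, Easton=19 ⇒ Pine
Pine: Corby=9, Easton=15, Milton=16 ⇒ Corby
Corby: Easton=6, Milton=25 ⇒ Easton
Easton: Milton=29 ⇒ Milton
NN route Sutton → Grove → Willow → Pine → Corby → Easton → Milton → Sutton costs 82.
Optimal: Sutton → Grove → Willow → Milton → Pine → Corby → Easton → Sutton costs 78 (by enumerating all 360 distinct tours).
Excess = 82 − 78 = 4.

The nearest-neighbour route is 4 longer than optimal.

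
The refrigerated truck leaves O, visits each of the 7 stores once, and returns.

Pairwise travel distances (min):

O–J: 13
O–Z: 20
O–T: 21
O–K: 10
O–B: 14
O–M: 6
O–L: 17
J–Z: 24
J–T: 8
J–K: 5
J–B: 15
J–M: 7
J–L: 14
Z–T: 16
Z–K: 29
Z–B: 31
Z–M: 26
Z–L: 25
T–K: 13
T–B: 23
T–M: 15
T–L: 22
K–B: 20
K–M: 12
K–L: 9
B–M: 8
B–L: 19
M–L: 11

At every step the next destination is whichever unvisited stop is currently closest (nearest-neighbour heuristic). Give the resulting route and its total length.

Total distance 105 min via the nearest-neighbour route O → M → J → K → L → B → T → Z → O.

At O the remaining stops are M 6, K 10, J 13, B 14, L 17, Z 20, T 21; go to M.
At M the remaining stops are J 7, B 8, L 11, K 12, T 15, Z 26; go to J.
At J the remaining stops are K 5, T 8, L 14, B 15, Z 24; go to K.
At K the remaining stops are L 9, T 13, B 20, Z 29; go to L.
At L the remaining stops are B 19, T 22, Z 25; go to B.
At B the remaining stops are T 23, Z 31; go to T.
At T the remaining stops are Z 16; go to Z.
Return Z→O: 20.
Total = 6 + 7 + 5 + 9 + 19 + 23 + 16 + 20 = 105.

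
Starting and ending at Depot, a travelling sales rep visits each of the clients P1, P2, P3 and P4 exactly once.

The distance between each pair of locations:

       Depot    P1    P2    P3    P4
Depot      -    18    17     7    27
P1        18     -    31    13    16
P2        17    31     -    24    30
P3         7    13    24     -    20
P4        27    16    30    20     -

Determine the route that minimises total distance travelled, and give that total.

83 — the shortest possible round trip.

There are 12 distinct closed tours to check (reversals are equivalent).
Depot→P1→P2→P3→P4→Depot: 18+31+24+20+27 = 120
Depot→P1→P2→P4→P3→Depot: 18+31+30+20+7 = 106
Depot→P1→P3→P2→P4→Depot: 18+13+24+30+27 = 112
Depot→P1→P3→P4→P2→Depot: 18+13+20+30+17 = 98
Depot→P1→P4→P2→P3→Depot: 18+16+30+24+7 = 95
Depot→P1→P4→P3→P2→Depot: 18+16+20+24+17 = 95
Depot→P2→P1→P3→P4→Depot: 17+31+13+20+27 = 108
Depot→P2→P1→P4→P3→Depot: 17+31+16+20+7 = 91
Depot→P2→P3→P1→P4→Depot: 17+24+13+16+27 = 97
Depot→P2→P4→P1→P3→Depot: 17+30+16+13+7 = 83
Depot→P3→P1→P2→P4→Depot: 7+13+31+30+27 = 108
Depot→P3→P2→P1→P4→Depot: 7+24+31+16+27 = 105
The minimum is 83.
One optimal route: Depot → P2 → P4 → P1 → P3 → Depot (or its reverse).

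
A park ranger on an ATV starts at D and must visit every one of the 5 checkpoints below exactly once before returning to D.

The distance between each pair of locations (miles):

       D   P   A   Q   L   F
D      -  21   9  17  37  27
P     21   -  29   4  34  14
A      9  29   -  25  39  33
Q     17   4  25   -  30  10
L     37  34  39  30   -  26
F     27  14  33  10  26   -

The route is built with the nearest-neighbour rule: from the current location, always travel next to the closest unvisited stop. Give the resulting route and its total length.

115 miles along D → A → Q → P → F → L → D.

D → [A:9 / Q:17 / P:21 / F:27 / L:37] → A (9)
A → [Q:25 / P:29 / F:33 / L:39] → Q (25)
Q → [P:4 / F:10 / L:30] → P (4)
P → [F:14 / L:34] → F (14)
F → [L:26] → L (26)
Return L→D: 37.
Total = 9 + 25 + 4 + 14 + 26 + 37 = 115.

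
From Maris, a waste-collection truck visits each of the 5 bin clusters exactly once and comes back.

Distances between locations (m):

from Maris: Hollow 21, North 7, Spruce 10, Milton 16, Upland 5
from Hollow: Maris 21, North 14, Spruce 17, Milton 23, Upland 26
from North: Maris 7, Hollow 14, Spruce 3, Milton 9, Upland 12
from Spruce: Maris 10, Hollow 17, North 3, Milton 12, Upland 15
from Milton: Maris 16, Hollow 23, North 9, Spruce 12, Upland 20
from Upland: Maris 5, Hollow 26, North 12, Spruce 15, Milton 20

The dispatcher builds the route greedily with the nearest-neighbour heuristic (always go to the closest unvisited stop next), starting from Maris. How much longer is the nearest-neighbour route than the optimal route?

The nearest-neighbour route is 1 m longer than optimal.

Maris: Upland=5, North=7, Spruce=10, Milton=16, Hollow=21 ⇒ Upland
Upland: North=12, Spruce=15, Milton=20, Hollow=26 ⇒ North
North: Spruce=3, Milton=9, Hollow=14 ⇒ Spruce
Spruce: Milton=12, Hollow=17 ⇒ Milton
Milton: Hollow=23 ⇒ Hollow
NN route Maris → Upland → North → Spruce → Milton → Hollow → Maris costs 76.
Optimal: Maris → Hollow → North → Spruce → Milton → Upland → Maris costs 75 (by enumerating all 60 distinct tours).
Excess = 76 − 75 = 1.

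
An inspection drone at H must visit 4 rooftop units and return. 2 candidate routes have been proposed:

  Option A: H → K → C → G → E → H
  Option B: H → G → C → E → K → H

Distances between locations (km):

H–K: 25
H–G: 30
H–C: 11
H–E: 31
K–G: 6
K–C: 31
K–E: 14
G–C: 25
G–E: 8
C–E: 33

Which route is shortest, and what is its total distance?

Shortest is Option A, total 120 km.

Option A: 25 + 31 + 25 + 8 + 31 = 120
Option B: 30 + 25 + 33 + 14 + 25 = 127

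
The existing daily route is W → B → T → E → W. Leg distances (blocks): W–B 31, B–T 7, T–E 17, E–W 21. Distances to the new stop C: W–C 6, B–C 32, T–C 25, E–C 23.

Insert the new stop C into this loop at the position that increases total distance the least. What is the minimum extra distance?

Adding 7 blocks by placing C on the W–B leg.

Insertion cost between consecutive stops i–j is d(i,C) + d(C,j) − d(i,j):
  between W and B: 6 + 32 − 31 = 7
  between B and T: 32 + 25 − 7 = 50
  between T and E: 25 + 23 − 17 = 31
  between E and W: 23 + 6 − 21 = 8
Cheapest insertion is between W and B, adding 7.
New total = 76 + 7 = 83.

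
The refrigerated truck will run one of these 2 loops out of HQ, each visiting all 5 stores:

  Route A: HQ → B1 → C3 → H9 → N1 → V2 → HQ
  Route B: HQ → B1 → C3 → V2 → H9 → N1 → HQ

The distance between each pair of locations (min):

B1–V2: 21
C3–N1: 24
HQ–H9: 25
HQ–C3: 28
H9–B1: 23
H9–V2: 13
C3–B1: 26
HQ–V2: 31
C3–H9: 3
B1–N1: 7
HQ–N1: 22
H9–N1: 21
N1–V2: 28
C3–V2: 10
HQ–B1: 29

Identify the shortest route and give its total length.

Shortest is Route B, total 121 min.

Route A: 29 + 26 + 3 + 21 + 28 + 31 = 138
Route B: 29 + 26 + 10 + 13 + 21 + 22 = 121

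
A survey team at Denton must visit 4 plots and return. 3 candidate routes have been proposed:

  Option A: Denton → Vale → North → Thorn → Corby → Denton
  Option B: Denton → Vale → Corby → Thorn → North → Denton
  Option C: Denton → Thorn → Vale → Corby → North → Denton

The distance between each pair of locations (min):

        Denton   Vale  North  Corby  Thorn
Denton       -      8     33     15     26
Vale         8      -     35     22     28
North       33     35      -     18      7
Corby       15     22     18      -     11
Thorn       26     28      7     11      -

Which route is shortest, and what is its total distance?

Option A: 8 + 35 + 7 + 11 + 15 = 76
Option B: 8 + 22 + 11 + 7 + 33 = 81
Option C: 26 + 28 + 22 + 18 + 33 = 127

Shortest is Option A, total 76 min.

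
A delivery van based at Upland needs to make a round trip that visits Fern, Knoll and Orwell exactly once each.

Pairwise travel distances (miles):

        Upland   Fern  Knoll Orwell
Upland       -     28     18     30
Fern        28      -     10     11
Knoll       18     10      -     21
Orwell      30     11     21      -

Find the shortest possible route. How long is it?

Upland→Fern→Knoll→Orwell→Upland: 28+10+21+30 = 89
Upland→Fern→Orwell→Knoll→Upland: 28+11+21+18 = 78
Upland→Knoll→Fern→Orwell→Upland: 18+10+11+30 = 69
The minimum is 69.
One optimal route: Upland → Knoll → Fern → Orwell → Upland (or its reverse).

69 miles — the shortest possible round trip.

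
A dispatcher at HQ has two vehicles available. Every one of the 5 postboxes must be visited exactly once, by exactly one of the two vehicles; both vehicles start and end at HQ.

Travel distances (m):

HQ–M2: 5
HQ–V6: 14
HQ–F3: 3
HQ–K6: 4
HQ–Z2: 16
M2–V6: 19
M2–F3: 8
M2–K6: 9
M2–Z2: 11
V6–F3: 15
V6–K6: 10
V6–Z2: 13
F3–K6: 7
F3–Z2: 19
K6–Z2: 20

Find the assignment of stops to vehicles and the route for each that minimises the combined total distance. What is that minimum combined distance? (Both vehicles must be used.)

Check every non-empty split of the stops between the two vehicles; for each half take its own optimal tour:
  {M2} + {V6, F3, K6, Z2}: 10 + 49 = 59
  {V6} + {M2, F3, K6, Z2}: 28 + 46 = 74
  {M2, V6} + {F3, K6, Z2}: 38 + 46 = 84
  {F3} + {M2, V6, K6, Z2}: 6 + 43 = 49
  {M2, F3} + {V6, K6, Z2}: 16 + 43 = 59
  {V6, F3} + {M2, K6, Z2}: 32 + 40 = 72
  … (15 splits in total)
Best: vehicle 1 HQ → F3 → HQ = 6; vehicle 2 HQ → M2 → Z2 → V6 → K6 → HQ = 43; combined 49.

Minimum combined distance: 49 m.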